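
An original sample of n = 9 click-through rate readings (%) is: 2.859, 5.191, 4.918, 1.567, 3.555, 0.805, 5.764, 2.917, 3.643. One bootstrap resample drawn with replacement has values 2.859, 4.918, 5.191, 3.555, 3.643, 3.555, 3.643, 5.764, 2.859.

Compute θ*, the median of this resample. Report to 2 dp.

Sorted: 2.859, 2.859, 3.555, 3.555, 3.643, 3.643, 4.918, 5.191, 5.764
Median = middle value = 3.64

θ* = 3.64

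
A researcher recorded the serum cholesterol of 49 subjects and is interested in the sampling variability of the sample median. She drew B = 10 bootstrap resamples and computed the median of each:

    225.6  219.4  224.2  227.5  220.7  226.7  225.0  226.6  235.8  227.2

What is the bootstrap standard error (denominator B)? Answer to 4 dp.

SE* = 4.2007

Bootstrap SE is the standard deviation of the 10 replicate medians.
Mean of replicates: (225.6 + 219.4 + 224.2 + 227.5 + 220.7 + 226.7 + 225.0 + 226.6 + 235.8 + 227.2) / 10 = 2258.70000 / 10 = 225.87000
Sum of squared deviations: (−0.27000)² + (−6.47000)² + (−1.67000)² + (+1.63000)² + (−5.17000)² + (+0.83000)² + (−0.87000)² + (+0.73000)² + (+9.93000)² + (+1.33000)² = 176.46100
Variance = 176.46100 / 10 = 17.64610
SE* = √17.64610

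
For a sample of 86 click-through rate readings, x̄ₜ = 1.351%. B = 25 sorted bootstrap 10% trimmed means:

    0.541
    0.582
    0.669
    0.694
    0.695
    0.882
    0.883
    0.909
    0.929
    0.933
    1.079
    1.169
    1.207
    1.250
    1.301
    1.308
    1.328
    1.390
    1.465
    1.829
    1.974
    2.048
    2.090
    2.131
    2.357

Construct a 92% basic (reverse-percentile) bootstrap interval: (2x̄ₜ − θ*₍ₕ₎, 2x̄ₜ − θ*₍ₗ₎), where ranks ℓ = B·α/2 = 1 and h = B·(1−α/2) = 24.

Percentile endpoints at ranks 1 and 24: θ*₍1₎ = 0.541, θ*₍24₎ = 2.131.
Basic interval reflects these around x̄ₜ:
  lower = 2 × 1.351 − 2.131 = 0.571
  upper = 2 × 1.351 − 0.541 = 2.161

(0.571, 2.161)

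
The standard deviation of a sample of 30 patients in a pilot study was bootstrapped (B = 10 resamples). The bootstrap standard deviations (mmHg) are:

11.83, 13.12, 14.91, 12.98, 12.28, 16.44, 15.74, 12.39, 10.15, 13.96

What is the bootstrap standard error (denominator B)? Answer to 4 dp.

Bootstrap SE is the standard deviation of the 10 replicate standard deviations.
Mean of replicates: (11.83 + 13.12 + 14.91 + 12.98 + 12.28 + 16.44 + 15.74 + 12.39 + 10.15 + 13.96) / 10 = 133.80000 / 10 = 13.38000
Sum of squared deviations: (−1.55000)² + (−0.26000)² + (+1.53000)² + (−0.40000)² + (−1.10000)² + (+3.06000)² + (+2.36000)² + (−0.99000)² + (−3.23000)² + (+0.58000)² = 32.86360
Variance = 32.86360 / 10 = 3.28636
SE* = √3.28636

SE* = 1.8128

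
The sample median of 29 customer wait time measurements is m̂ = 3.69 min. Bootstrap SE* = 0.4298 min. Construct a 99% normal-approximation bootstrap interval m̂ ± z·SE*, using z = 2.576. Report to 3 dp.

Margin = 2.576 × 0.4298 = 1.1072
Interval: 3.69 ± 1.1072

(2.583, 4.797)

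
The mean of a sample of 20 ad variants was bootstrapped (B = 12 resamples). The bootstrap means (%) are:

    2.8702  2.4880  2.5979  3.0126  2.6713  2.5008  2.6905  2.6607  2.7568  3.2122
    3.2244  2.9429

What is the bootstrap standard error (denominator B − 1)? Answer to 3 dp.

SE* = 0.252

Bootstrap SE is the standard deviation of the 12 replicate means.
Mean of replicates: (2.8702 + 2.4880 + 2.5979 + 3.0126 + 2.6713 + 2.5008 + 2.6905 + 2.6607 + 2.7568 + 3.2122 + 3.2244 + 2.9429) / 12 = 33.62830 / 12 = 2.80236
Sum of squared deviations: (+0.06784)² + (−0.31436)² + (−0.20446)² + (+0.21024)² + (−0.13106)² + (−0.30156)² + (−0.11186)² + (−0.14166)² + (−0.04556)² + (+0.40984)² + (+0.42204)² + (+0.14054)² = 0.69804
Variance = 0.69804 / 11 = 0.06346
SE* = √0.06346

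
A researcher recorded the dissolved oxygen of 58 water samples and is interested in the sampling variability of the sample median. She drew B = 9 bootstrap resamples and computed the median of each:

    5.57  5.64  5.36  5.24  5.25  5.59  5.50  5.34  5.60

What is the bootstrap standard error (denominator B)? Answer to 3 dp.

SE* = 0.149

Bootstrap SE is the standard deviation of the 9 replicate medians.
Mean of replicates: (5.57 + 5.64 + 5.36 + 5.24 + 5.25 + 5.59 + 5.50 + 5.34 + 5.60) / 9 = 49.0900 / 9 = 5.4544
Sum of squared deviations: (+0.1156)² + (+0.1856)² + (−0.0944)² + (−0.2144)² + (−0.2044)² + (+0.1356)² + (+0.0456)² + (−0.1144)² + (+0.1456)² = 0.1992
Variance = 0.1992 / 9 = 0.0221
SE* = √0.0221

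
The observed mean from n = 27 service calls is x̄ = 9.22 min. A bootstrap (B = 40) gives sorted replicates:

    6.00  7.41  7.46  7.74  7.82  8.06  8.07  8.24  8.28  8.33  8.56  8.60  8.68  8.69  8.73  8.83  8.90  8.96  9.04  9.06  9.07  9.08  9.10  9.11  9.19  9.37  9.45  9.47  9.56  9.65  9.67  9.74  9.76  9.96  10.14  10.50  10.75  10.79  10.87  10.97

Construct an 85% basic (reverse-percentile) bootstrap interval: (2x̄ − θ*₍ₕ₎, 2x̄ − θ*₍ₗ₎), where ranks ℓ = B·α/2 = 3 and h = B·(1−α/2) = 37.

(7.69, 10.98)

Percentile endpoints at ranks 3 and 37: θ*₍3₎ = 7.46, θ*₍37₎ = 10.75.
Basic interval reflects these around x̄:
  lower = 2 × 9.22 − 10.75 = 7.69
  upper = 2 × 9.22 − 7.46 = 10.98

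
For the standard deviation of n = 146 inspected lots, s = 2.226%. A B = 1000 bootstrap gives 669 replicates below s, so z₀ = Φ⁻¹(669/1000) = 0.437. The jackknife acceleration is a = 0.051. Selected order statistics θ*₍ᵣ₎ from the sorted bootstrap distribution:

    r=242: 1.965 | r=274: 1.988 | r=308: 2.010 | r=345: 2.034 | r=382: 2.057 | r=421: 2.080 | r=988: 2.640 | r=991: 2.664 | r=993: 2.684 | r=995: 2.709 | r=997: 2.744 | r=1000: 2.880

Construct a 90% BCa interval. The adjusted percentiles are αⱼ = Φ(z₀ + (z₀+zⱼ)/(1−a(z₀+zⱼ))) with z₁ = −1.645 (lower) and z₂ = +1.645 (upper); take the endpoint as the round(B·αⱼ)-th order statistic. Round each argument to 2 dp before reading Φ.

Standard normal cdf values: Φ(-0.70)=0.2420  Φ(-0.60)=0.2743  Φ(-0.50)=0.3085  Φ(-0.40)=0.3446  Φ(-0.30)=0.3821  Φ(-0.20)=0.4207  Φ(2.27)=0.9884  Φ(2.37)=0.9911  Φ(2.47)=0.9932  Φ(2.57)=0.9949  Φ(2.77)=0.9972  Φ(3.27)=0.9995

Lower: z₀ + z₁ = 0.437 + (-1.645) = -1.208; 1 − a(z₀+z₁) = 1 − (0.051)(-1.208) = 1.0616; argument = 0.437 + (-1.208)/1.0616 = -0.7009 → -0.70.
α₁ = Φ(-0.70) = 0.2420; rank = round(1000 × 0.2420) = 242; θ*₍242₎ = 1.965.
Upper: z₀ + z₂ = 2.082; 1 − a(z₀+z₂) = 0.8938; argument = 2.7663 → 2.77; α₂ = 0.9972; rank = 997; θ*₍997₎ = 2.744.

(1.965, 2.744)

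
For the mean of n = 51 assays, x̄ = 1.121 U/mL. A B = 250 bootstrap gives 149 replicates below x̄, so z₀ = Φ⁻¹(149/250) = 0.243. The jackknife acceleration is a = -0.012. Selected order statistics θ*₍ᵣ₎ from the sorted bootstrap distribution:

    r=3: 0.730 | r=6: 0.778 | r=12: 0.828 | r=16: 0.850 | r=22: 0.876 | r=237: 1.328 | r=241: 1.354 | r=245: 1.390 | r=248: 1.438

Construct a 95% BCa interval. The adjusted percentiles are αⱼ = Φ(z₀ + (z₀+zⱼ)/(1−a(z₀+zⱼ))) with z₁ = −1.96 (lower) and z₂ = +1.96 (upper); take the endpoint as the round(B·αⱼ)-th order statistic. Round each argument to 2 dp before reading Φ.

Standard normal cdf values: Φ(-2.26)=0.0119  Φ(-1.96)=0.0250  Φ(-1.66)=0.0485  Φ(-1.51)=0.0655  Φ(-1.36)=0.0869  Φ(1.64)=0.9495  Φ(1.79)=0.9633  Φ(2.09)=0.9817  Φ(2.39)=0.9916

Lower: z₀ + z₁ = 0.243 + (-1.960) = -1.717; 1 − a(z₀+z₁) = 1 − (-0.012)(-1.717) = 0.9794; argument = 0.243 + (-1.717)/0.9794 = -1.5101 → -1.51.
α₁ = Φ(-1.51) = 0.0655; rank = round(250 × 0.0655) = 16; θ*₍16₎ = 0.850.
Upper: z₀ + z₂ = 2.203; 1 − a(z₀+z₂) = 1.0264; argument = 2.3893 → 2.39; α₂ = 0.9916; rank = 248; θ*₍248₎ = 1.438.

(0.850, 1.438)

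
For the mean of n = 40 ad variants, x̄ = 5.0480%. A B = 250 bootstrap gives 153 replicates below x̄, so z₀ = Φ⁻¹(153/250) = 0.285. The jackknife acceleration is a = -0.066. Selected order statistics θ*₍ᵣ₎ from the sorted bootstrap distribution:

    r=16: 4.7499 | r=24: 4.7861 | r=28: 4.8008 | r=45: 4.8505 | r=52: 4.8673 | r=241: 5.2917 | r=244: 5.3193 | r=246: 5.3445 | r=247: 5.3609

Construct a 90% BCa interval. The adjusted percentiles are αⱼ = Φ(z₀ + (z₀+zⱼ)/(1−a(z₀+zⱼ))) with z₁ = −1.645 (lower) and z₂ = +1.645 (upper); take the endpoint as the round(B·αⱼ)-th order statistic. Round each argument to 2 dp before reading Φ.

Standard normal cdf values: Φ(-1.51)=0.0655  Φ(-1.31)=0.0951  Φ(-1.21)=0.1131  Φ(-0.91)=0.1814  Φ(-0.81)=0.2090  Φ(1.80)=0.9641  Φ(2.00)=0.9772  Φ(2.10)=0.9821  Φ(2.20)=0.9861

Lower: z₀ + z₁ = 0.285 + (-1.645) = -1.360; 1 − a(z₀+z₁) = 1 − (-0.066)(-1.360) = 0.9102; argument = 0.285 + (-1.360)/0.9102 = -1.2091 → -1.21.
α₁ = Φ(-1.21) = 0.1131; rank = round(250 × 0.1131) = 28; θ*₍28₎ = 4.8008.
Upper: z₀ + z₂ = 1.930; 1 − a(z₀+z₂) = 1.1274; argument = 1.9969 → 2.00; α₂ = 0.9772; rank = 244; θ*₍244₎ = 5.3193.

(4.8008, 5.3193)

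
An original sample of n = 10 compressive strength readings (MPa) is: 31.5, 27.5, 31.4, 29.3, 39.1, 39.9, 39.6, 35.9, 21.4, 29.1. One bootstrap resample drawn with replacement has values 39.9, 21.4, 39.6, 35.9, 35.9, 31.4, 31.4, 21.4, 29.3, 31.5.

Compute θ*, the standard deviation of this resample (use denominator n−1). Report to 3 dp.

θ* = 6.524

Mean = 31.7700; sum of squared deviations = 383.0410
s² = 383.0410 / 9 = 42.5601
s = √42.5601 = 6.524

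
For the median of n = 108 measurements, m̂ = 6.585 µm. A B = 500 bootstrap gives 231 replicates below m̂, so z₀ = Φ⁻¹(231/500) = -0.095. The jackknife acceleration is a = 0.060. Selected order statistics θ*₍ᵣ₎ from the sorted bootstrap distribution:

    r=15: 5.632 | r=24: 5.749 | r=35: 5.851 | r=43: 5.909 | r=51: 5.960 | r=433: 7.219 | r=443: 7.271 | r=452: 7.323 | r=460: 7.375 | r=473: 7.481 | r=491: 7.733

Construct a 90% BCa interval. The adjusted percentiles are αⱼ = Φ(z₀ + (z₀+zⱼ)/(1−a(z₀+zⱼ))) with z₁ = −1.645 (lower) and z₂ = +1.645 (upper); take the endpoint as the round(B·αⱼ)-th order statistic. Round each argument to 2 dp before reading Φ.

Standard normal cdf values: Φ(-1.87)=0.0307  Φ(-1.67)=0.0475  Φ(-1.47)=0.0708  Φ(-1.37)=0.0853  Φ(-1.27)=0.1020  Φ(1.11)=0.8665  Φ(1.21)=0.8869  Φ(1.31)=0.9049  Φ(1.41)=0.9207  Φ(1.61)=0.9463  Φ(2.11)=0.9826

Lower: z₀ + z₁ = -0.095 + (-1.645) = -1.740; 1 − a(z₀+z₁) = 1 − (0.060)(-1.740) = 1.1044; argument = -0.095 + (-1.740)/1.1044 = -1.6705 → -1.67.
α₁ = Φ(-1.67) = 0.0475; rank = round(500 × 0.0475) = 24; θ*₍24₎ = 5.749.
Upper: z₀ + z₂ = 1.550; 1 − a(z₀+z₂) = 0.9070; argument = 1.6139 → 1.61; α₂ = 0.9463; rank = 473; θ*₍473₎ = 7.481.

(5.749, 7.481)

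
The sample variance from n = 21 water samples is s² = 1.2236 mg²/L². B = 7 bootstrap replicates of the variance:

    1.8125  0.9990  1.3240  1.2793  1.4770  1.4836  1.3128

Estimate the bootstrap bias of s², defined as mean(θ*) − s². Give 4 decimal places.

mean(θ*) = (1.8125 + 0.9990 + 1.3240 + 1.2793 + 1.4770 + 1.4836 + 1.3128) / 7 = 1.38403
bias = 1.38403 − 1.2236

bias = +0.1604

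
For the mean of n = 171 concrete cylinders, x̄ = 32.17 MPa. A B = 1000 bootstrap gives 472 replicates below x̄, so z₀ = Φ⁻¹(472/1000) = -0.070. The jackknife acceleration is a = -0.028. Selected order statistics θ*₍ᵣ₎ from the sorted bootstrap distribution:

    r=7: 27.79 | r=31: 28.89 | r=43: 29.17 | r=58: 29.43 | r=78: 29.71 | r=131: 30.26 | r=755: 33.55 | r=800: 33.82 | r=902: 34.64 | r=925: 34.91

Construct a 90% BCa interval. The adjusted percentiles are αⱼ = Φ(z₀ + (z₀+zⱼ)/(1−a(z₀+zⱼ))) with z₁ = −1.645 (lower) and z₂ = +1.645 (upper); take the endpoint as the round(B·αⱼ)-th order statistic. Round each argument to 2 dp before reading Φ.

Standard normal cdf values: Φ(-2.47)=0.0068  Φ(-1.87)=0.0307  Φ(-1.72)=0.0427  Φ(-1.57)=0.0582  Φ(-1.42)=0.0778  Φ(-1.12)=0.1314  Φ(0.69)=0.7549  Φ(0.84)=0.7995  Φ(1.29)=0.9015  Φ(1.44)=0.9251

(28.89, 34.91)

Lower: z₀ + z₁ = -0.070 + (-1.645) = -1.715; 1 − a(z₀+z₁) = 1 − (-0.028)(-1.715) = 0.9520; argument = -0.070 + (-1.715)/0.9520 = -1.8715 → -1.87.
α₁ = Φ(-1.87) = 0.0307; rank = round(1000 × 0.0307) = 31; θ*₍31₎ = 28.89.
Upper: z₀ + z₂ = 1.575; 1 − a(z₀+z₂) = 1.0441; argument = 1.4385 → 1.44; α₂ = 0.9251; rank = 925; θ*₍925₎ = 34.91.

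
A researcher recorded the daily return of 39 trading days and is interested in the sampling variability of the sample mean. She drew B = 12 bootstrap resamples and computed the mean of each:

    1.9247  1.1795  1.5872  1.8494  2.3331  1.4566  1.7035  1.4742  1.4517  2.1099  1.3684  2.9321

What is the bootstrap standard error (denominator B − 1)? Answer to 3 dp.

SE* = 0.491

Bootstrap SE is the standard deviation of the 12 replicate means.
Mean of replicates: (1.9247 + 1.1795 + 1.5872 + 1.8494 + 2.3331 + 1.4566 + 1.7035 + 1.4742 + 1.4517 + 2.1099 + 1.3684 + 2.9321) / 12 = 21.37030 / 12 = 1.78086
Sum of squared deviations: (+0.14384)² + (−0.60136)² + (−0.19366)² + (+0.06854)² + (+0.55224)² + (−0.32426)² + (−0.07736)² + (−0.30666)² + (−0.32916)² + (+0.32904)² + (−0.41246)² + (+1.15124)² = 2.64675
Variance = 2.64675 / 11 = 0.24061
SE* = √0.24061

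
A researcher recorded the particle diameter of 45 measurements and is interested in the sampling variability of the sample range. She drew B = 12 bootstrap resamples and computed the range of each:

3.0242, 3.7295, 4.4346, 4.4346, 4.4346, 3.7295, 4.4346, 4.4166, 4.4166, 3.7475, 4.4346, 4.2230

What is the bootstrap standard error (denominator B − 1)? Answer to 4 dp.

Bootstrap SE is the standard deviation of the 12 replicate ranges.
Mean of replicates: (3.0242 + 3.7295 + 4.4346 + 4.4346 + 4.4346 + 3.7295 + 4.4346 + 4.4166 + 4.4166 + 3.7475 + 4.4346 + 4.2230) / 12 = 49.45990 / 12 = 4.12166
Sum of squared deviations: (−1.09746)² + (−0.39216)² + (+0.31294)² + (+0.31294)² + (+0.31294)² + (−0.39216)² + (+0.31294)² + (+0.29494)² + (+0.29494)² + (−0.37416)² + (+0.31294)² + (+0.10134)² = 2.32590
Variance = 2.32590 / 11 = 0.21145
SE* = √0.21145

SE* = 0.4598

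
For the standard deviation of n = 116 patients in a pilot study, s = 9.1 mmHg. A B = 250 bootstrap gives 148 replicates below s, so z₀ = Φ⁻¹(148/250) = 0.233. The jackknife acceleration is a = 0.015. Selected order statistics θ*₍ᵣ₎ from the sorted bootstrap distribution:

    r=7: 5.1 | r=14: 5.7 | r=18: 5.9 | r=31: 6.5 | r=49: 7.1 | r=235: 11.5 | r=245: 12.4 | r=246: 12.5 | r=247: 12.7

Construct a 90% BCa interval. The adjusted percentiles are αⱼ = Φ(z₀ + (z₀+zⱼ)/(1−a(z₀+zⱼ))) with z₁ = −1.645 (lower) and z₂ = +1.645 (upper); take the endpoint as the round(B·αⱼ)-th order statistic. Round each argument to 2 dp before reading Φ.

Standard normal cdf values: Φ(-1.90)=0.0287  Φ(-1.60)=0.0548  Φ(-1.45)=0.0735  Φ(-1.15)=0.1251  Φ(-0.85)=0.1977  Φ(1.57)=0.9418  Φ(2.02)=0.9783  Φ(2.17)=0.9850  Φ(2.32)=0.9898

Lower: z₀ + z₁ = 0.233 + (-1.645) = -1.412; 1 − a(z₀+z₁) = 1 − (0.015)(-1.412) = 1.0212; argument = 0.233 + (-1.412)/1.0212 = -1.1497 → -1.15.
α₁ = Φ(-1.15) = 0.1251; rank = round(250 × 0.1251) = 31; θ*₍31₎ = 6.5.
Upper: z₀ + z₂ = 1.878; 1 − a(z₀+z₂) = 0.9718; argument = 2.1654 → 2.17; α₂ = 0.9850; rank = 246; θ*₍246₎ = 12.5.

(6.5, 12.5)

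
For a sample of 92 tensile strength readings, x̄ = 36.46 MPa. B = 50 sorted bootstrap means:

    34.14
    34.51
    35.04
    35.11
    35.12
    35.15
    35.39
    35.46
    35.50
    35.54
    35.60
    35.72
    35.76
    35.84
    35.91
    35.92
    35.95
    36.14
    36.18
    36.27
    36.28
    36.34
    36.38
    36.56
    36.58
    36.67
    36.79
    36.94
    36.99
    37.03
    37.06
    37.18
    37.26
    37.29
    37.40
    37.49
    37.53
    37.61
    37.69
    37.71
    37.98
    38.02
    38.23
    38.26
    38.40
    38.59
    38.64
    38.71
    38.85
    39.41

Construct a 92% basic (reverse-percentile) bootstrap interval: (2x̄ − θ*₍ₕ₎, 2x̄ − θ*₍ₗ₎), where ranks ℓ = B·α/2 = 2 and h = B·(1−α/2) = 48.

(34.21, 38.41)

Percentile endpoints at ranks 2 and 48: θ*₍2₎ = 34.51, θ*₍48₎ = 38.71.
Basic interval reflects these around x̄:
  lower = 2 × 36.46 − 38.71 = 34.21
  upper = 2 × 36.46 − 34.51 = 38.41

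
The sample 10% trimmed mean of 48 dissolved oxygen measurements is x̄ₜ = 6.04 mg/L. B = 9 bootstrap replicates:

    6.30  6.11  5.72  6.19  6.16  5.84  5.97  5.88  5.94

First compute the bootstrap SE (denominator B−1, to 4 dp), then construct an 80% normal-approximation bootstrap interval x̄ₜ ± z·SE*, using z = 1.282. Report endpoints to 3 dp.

Mean of replicates = 6.0122; sum of squared deviations = 0.2854; SE* = √(0.2854/8) = 0.1889
Margin = 1.282 × 0.1889 = 0.2422
Interval: 6.04 ± 0.2422

(5.798, 6.282)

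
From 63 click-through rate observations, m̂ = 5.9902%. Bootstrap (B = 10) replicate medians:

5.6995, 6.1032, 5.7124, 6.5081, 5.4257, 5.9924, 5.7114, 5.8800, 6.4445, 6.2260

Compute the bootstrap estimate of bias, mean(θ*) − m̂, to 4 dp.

bias = −0.0199

mean(θ*) = (5.6995 + 6.1032 + 5.7124 + 6.5081 + 5.4257 + 5.9924 + 5.7114 + 5.8800 + 6.4445 + 6.2260) / 10 = 5.97032
bias = 5.97032 − 5.9902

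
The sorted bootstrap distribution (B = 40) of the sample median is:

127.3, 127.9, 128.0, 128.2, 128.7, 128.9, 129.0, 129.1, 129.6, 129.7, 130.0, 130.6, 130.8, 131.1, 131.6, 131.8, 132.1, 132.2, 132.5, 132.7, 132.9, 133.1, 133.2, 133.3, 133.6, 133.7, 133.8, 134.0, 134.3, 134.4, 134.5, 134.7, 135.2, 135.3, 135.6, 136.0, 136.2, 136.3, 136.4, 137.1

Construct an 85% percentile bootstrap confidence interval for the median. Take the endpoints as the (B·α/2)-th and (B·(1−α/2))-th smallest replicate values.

(128.0, 136.2)

α = 0.15; lower rank = 40 × 0.075 = 3; upper rank = 40 × 0.925 = 37.
The 3rd smallest replicate is 128.0; the 37th is 136.2.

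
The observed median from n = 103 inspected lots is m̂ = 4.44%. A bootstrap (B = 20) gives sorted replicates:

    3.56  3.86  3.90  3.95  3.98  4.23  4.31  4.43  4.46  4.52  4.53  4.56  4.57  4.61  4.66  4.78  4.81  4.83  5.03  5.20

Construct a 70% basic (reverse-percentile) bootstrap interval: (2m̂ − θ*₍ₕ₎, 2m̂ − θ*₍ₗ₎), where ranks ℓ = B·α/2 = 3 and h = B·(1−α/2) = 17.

Percentile endpoints at ranks 3 and 17: θ*₍3₎ = 3.90, θ*₍17₎ = 4.81.
Basic interval reflects these around m̂:
  lower = 2 × 4.44 − 4.81 = 4.07
  upper = 2 × 4.44 − 3.90 = 4.98

(4.07, 4.98)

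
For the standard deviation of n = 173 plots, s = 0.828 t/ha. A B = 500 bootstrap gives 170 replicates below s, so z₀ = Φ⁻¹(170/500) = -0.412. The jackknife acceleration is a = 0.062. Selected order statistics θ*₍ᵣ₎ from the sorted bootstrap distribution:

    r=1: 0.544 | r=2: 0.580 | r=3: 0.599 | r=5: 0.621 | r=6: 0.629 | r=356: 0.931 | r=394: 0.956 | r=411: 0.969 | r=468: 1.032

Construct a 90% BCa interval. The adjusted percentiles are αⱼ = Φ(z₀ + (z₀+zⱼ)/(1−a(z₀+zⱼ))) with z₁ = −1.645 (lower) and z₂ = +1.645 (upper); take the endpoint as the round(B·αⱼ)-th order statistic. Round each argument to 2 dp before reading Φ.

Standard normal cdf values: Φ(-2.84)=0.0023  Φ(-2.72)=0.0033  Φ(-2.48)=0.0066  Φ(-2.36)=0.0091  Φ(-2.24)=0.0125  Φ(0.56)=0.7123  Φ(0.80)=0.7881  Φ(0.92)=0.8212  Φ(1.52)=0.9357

Lower: z₀ + z₁ = -0.412 + (-1.645) = -2.057; 1 − a(z₀+z₁) = 1 − (0.062)(-2.057) = 1.1275; argument = -0.412 + (-2.057)/1.1275 = -2.2363 → -2.24.
α₁ = Φ(-2.24) = 0.0125; rank = round(500 × 0.0125) = 6; θ*₍6₎ = 0.629.
Upper: z₀ + z₂ = 1.233; 1 − a(z₀+z₂) = 0.9236; argument = 0.9231 → 0.92; α₂ = 0.8212; rank = 411; θ*₍411₎ = 0.969.

(0.629, 0.969)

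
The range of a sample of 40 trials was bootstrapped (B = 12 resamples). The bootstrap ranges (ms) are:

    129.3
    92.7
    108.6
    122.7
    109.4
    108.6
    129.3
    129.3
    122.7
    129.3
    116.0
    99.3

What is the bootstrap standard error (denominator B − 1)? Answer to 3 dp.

Bootstrap SE is the standard deviation of the 12 replicate ranges.
Mean of replicates: (129.3 + 92.7 + 108.6 + 122.7 + 109.4 + 108.6 + 129.3 + 129.3 + 122.7 + 129.3 + 116.0 + 99.3) / 12 = 1397.2000 / 12 = 116.4333
Sum of squared deviations: (+12.8667)² + (−23.7333)² + (−7.8333)² + (+6.2667)² + (−7.0333)² + (−7.8333)² + (+12.8667)² + (+12.8667)² + (+6.2667)² + (+12.8667)² + (−0.4333)² + (−17.1333)² = 1769.9467
Variance = 1769.9467 / 11 = 160.9042
SE* = √160.9042

SE* = 12.685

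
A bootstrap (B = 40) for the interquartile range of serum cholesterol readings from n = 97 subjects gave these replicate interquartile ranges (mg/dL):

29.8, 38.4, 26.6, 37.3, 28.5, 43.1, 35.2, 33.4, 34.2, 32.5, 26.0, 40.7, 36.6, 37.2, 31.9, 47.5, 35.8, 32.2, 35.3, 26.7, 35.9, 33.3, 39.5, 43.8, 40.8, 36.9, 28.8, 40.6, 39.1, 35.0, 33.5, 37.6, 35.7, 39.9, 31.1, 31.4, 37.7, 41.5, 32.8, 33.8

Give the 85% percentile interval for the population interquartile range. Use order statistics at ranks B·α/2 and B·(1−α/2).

Sorted replicates: 26.0, 26.6, 26.7, 28.5, 28.8, 29.8, 31.1, 31.4, 31.9, 32.2, 32.5, 32.8, 33.3, 33.4, 33.5, 33.8, 34.2, 35.0, 35.2, 35.3, 35.7, 35.8, 35.9, 36.6, 36.9, 37.2, 37.3, 37.6, 37.7, 38.4, 39.1, 39.5, 39.9, 40.6, 40.7, 40.8, 41.5, 43.1, 43.8, 47.5
α = 0.15; lower rank = 40 × 0.075 = 3; upper rank = 40 × 0.925 = 37.
The 3rd smallest replicate is 26.7; the 37th is 41.5.

(26.7, 41.5)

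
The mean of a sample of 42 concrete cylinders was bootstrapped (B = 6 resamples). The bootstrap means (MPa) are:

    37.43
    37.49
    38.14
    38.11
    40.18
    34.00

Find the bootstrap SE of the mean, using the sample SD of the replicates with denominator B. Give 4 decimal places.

SE* = 1.8348

Bootstrap SE is the standard deviation of the 6 replicate means.
Mean of replicates: (37.43 + 37.49 + 38.14 + 38.11 + 40.18 + 34.00) / 6 = 225.35000 / 6 = 37.55833
Sum of squared deviations: (−0.12833)² + (−0.06833)² + (+0.58167)² + (+0.55167)² + (+2.62167)² + (−3.55833)² = 20.19868
Variance = 20.19868 / 6 = 3.36645
SE* = √3.36645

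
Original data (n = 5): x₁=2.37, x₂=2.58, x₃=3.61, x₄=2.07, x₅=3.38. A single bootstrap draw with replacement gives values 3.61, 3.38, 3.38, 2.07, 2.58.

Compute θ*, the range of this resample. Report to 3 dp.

θ* = 1.540

Range = 3.61 − 2.07 = 1.540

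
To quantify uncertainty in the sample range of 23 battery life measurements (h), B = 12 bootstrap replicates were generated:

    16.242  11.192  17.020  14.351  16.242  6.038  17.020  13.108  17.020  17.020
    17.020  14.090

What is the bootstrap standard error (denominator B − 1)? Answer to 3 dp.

Bootstrap SE is the standard deviation of the 12 replicate ranges.
Mean of replicates: (16.242 + 11.192 + 17.020 + 14.351 + 16.242 + 6.038 + 17.020 + 13.108 + 17.020 + 17.020 + 17.020 + 14.090) / 12 = 176.3630 / 12 = 14.6969
Sum of squared deviations: (+1.5451)² + (−3.5049)² + (+2.3231)² + (−0.3459)² + (+1.5451)² + (−8.6589)² + (+2.3231)² + (−1.5889)² + (+2.3231)² + (+2.3231)² + (+2.3231)² + (−0.6069)² = 122.0321
Variance = 122.0321 / 11 = 11.0938
SE* = √11.0938

SE* = 3.331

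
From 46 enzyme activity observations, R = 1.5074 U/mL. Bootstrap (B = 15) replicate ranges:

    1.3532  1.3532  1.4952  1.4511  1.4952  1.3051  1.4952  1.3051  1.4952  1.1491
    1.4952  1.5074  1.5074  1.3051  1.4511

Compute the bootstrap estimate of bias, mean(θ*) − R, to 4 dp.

mean(θ*) = (1.3532 + 1.3532 + 1.4952 + 1.4511 + 1.4952 + 1.3051 + 1.4952 + 1.3051 + 1.4952 + 1.1491 + 1.4952 + 1.5074 + 1.5074 + 1.3051 + 1.4511) / 15 = 1.41092
bias = 1.41092 − 1.5074

bias = −0.0965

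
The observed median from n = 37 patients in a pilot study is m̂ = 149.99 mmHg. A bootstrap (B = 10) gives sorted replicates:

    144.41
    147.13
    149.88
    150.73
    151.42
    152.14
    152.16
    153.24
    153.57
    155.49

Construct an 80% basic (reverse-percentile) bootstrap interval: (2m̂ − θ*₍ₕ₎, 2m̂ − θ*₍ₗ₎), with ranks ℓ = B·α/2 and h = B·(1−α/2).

(146.41, 155.57)

Percentile endpoints at ranks 1 and 9: θ*₍1₎ = 144.41, θ*₍9₎ = 153.57.
Basic interval reflects these around m̂:
  lower = 2 × 149.99 − 153.57 = 146.41
  upper = 2 × 149.99 − 144.41 = 155.57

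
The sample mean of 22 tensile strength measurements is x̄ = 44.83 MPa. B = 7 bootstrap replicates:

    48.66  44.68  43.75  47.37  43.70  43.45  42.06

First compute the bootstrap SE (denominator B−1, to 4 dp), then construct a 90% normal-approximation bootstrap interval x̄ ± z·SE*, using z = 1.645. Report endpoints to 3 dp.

(40.963, 48.697)

Mean of replicates = 44.8100; sum of squared deviations = 33.1608; SE* = √(33.1608/6) = 2.3509
Margin = 1.645 × 2.3509 = 3.8672
Interval: 44.83 ± 3.8672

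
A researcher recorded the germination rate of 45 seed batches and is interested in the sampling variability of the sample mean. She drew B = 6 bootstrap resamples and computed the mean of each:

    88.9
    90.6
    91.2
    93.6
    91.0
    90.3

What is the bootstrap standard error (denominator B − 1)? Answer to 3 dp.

SE* = 1.538

Bootstrap SE is the standard deviation of the 6 replicate means.
Mean of replicates: (88.9 + 90.6 + 91.2 + 93.6 + 91.0 + 90.3) / 6 = 545.6000 / 6 = 90.9333
Sum of squared deviations: (−2.0333)² + (−0.3333)² + (+0.2667)² + (+2.6667)² + (+0.0667)² + (−0.6333)² = 11.8333
Variance = 11.8333 / 5 = 2.3667
SE* = √2.3667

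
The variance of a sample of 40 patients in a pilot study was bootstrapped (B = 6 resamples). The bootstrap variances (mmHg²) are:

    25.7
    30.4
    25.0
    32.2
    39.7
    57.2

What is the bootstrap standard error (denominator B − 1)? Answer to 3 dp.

Bootstrap SE is the standard deviation of the 6 replicate variances.
Mean of replicates: (25.7 + 30.4 + 25.0 + 32.2 + 39.7 + 57.2) / 6 = 210.2000 / 6 = 35.0333
Sum of squared deviations: (−9.3333)² + (−4.6333)² + (−10.0333)² + (−2.8333)² + (+4.6667)² + (+22.1667)² = 730.4133
Variance = 730.4133 / 5 = 146.0827
SE* = √146.0827

SE* = 12.086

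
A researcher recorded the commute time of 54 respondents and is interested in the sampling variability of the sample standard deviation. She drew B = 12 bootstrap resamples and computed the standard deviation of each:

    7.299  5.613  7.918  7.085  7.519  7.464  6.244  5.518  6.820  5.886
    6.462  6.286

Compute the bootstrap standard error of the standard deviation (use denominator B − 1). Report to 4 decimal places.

SE* = 0.7937

Bootstrap SE is the standard deviation of the 12 replicate standard deviations.
Mean of replicates: (7.299 + 5.613 + 7.918 + 7.085 + 7.519 + 7.464 + 6.244 + 5.518 + 6.820 + 5.886 + 6.462 + 6.286) / 12 = 80.11400 / 12 = 6.67617
Sum of squared deviations: (+0.62283)² + (−1.06317)² + (+1.24183)² + (+0.40883)² + (+0.84283)² + (+0.78783)² + (−0.43217)² + (−1.15817)² + (+0.14383)² + (−0.79017)² + (−0.21417)² + (−0.39017)² = 6.92986
Variance = 6.92986 / 11 = 0.62999
SE* = √0.62999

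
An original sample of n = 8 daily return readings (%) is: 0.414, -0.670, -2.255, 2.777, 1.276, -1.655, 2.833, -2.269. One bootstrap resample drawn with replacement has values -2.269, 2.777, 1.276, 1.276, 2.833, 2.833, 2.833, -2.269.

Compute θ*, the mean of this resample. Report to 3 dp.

θ* = 1.161

Mean = ((-2.269) + 2.777 + 1.276 + 1.276 + 2.833 + 2.833 + 2.833 + (-2.269)) / 8 = 9.2900 / 8 = 1.161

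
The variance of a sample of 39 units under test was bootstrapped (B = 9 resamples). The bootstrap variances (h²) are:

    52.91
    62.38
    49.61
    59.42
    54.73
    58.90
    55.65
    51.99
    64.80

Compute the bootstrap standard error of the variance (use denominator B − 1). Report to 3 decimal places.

SE* = 5.024

Bootstrap SE is the standard deviation of the 9 replicate variances.
Mean of replicates: (52.91 + 62.38 + 49.61 + 59.42 + 54.73 + 58.90 + 55.65 + 51.99 + 64.80) / 9 = 510.3900 / 9 = 56.7100
Sum of squared deviations: (−3.8000)² + (+5.6700)² + (−7.1000)² + (+2.7100)² + (−1.9800)² + (+2.1900)² + (−1.0600)² + (−4.7200)² + (+8.0900)² = 201.9096
Variance = 201.9096 / 8 = 25.2387
SE* = √25.2387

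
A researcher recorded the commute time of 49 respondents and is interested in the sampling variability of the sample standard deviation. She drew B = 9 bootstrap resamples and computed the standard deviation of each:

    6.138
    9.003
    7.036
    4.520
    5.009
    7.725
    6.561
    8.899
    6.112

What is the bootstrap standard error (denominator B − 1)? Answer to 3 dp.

SE* = 1.563

Bootstrap SE is the standard deviation of the 9 replicate standard deviations.
Mean of replicates: (6.138 + 9.003 + 7.036 + 4.520 + 5.009 + 7.725 + 6.561 + 8.899 + 6.112) / 9 = 61.0030 / 9 = 6.7781
Sum of squared deviations: (−0.6401)² + (+2.2249)² + (+0.2579)² + (−2.2581)² + (−1.7691)² + (+0.9469)² + (−0.2171)² + (+2.1209)² + (−0.6661)² = 19.5408
Variance = 19.5408 / 8 = 2.4426
SE* = √2.4426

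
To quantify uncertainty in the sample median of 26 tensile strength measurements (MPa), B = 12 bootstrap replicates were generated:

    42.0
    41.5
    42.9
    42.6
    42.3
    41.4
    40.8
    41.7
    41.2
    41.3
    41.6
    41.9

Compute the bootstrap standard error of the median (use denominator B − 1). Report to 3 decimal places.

SE* = 0.607

Bootstrap SE is the standard deviation of the 12 replicate medians.
Mean of replicates: (42.0 + 41.5 + 42.9 + 42.6 + 42.3 + 41.4 + 40.8 + 41.7 + 41.2 + 41.3 + 41.6 + 41.9) / 12 = 501.2000 / 12 = 41.7667
Sum of squared deviations: (+0.2333)² + (−0.2667)² + (+1.1333)² + (+0.8333)² + (+0.5333)² + (−0.3667)² + (−0.9667)² + (−0.0667)² + (−0.5667)² + (−0.4667)² + (−0.1667)² + (+0.1333)² = 4.0467
Variance = 4.0467 / 11 = 0.3679
SE* = √0.3679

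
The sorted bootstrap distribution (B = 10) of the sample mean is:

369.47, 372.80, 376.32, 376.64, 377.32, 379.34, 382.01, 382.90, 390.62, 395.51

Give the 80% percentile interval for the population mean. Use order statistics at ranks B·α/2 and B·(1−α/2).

(369.47, 390.62)

α = 0.20; lower rank = 10 × 0.100 = 1; upper rank = 10 × 0.900 = 9.
The 1st smallest replicate is 369.47; the 9th is 390.62.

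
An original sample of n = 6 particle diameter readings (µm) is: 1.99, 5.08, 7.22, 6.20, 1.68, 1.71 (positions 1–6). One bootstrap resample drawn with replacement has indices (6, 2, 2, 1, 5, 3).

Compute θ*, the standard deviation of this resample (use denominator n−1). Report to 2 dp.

Resample values: 1.71, 5.08, 5.08, 1.99, 1.68, 7.22.
Mean = 3.7933; sum of squared deviations = 27.1115
s² = 27.1115 / 5 = 5.4223
s = √5.4223 = 2.33

θ* = 2.33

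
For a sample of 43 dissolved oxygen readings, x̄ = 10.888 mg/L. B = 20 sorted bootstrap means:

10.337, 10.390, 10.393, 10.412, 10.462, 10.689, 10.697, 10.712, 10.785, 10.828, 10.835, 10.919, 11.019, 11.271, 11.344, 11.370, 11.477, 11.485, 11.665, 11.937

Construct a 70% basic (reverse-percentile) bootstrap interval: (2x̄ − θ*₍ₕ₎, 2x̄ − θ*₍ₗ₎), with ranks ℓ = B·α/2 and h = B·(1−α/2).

Percentile endpoints at ranks 3 and 17: θ*₍3₎ = 10.393, θ*₍17₎ = 11.477.
Basic interval reflects these around x̄:
  lower = 2 × 10.888 − 11.477 = 10.299
  upper = 2 × 10.888 − 10.393 = 11.383

(10.299, 11.383)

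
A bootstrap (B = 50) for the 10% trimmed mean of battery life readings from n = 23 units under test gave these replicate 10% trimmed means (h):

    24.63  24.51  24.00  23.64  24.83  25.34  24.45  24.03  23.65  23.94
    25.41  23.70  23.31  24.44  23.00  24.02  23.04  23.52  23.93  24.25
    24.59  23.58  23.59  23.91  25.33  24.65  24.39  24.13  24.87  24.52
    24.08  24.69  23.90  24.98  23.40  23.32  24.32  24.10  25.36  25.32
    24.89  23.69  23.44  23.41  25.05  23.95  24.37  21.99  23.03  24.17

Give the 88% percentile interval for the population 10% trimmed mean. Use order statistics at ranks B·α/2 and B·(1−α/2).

Sorted replicates: 21.99, 23.00, 23.03, 23.04, 23.31, 23.32, 23.40, 23.41, 23.44, 23.52, 23.58, 23.59, 23.64, 23.65, 23.69, 23.70, 23.90, 23.91, 23.93, 23.94, 23.95, 24.00, 24.02, 24.03, 24.08, 24.10, 24.13, 24.17, 24.25, 24.32, 24.37, 24.39, 24.44, 24.45, 24.51, 24.52, 24.59, 24.63, 24.65, 24.69, 24.83, 24.87, 24.89, 24.98, 25.05, 25.32, 25.33, 25.34, 25.36, 25.41
α = 0.12; lower rank = 50 × 0.060 = 3; upper rank = 50 × 0.940 = 47.
The 3rd smallest replicate is 23.03; the 47th is 25.33.

(23.03, 25.33)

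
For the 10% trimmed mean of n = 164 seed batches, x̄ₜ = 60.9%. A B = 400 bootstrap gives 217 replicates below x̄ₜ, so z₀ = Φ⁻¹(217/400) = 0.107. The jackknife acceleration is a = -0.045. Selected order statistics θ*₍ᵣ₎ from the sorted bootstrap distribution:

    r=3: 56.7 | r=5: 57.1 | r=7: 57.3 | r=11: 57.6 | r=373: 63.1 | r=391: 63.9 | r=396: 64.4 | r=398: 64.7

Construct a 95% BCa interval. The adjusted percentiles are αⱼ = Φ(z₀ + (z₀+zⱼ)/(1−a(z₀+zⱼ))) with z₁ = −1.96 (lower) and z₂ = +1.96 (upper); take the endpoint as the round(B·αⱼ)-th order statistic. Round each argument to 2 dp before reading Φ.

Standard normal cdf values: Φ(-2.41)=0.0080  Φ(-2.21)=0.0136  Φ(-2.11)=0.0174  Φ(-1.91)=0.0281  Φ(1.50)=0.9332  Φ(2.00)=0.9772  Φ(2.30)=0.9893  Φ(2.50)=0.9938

Lower: z₀ + z₁ = 0.107 + (-1.960) = -1.853; 1 − a(z₀+z₁) = 1 − (-0.045)(-1.853) = 0.9166; argument = 0.107 + (-1.853)/0.9166 = -1.9146 → -1.91.
α₁ = Φ(-1.91) = 0.0281; rank = round(400 × 0.0281) = 11; θ*₍11₎ = 57.6.
Upper: z₀ + z₂ = 2.067; 1 − a(z₀+z₂) = 1.0930; argument = 1.9981 → 2.00; α₂ = 0.9772; rank = 391; θ*₍391₎ = 63.9.

(57.6, 63.9)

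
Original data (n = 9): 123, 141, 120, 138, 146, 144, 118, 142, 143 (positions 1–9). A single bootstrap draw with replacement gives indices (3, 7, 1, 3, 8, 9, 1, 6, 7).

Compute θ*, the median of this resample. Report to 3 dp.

Resample values: 120, 118, 123, 120, 142, 143, 123, 144, 118.
Sorted: 118, 118, 120, 120, 123, 123, 142, 143, 144
Median = middle value = 123.000

θ* = 123.000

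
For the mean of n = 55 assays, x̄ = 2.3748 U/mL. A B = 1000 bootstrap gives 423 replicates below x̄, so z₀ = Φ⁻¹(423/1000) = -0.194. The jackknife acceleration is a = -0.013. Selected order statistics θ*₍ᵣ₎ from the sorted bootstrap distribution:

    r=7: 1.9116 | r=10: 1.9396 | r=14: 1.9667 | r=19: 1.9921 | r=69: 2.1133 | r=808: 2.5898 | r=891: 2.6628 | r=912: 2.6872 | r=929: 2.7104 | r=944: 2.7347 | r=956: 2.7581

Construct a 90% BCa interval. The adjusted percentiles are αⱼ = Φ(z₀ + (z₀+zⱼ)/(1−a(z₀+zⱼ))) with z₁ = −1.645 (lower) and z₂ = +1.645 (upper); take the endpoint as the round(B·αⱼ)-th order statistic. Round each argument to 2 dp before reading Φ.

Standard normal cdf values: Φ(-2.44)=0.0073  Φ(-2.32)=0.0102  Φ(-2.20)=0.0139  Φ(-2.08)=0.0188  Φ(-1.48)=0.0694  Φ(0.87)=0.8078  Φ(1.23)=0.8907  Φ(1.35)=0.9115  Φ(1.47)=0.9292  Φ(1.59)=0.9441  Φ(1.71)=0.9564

Lower: z₀ + z₁ = -0.194 + (-1.645) = -1.839; 1 − a(z₀+z₁) = 1 − (-0.013)(-1.839) = 0.9761; argument = -0.194 + (-1.839)/0.9761 = -2.0780 → -2.08.
α₁ = Φ(-2.08) = 0.0188; rank = round(1000 × 0.0188) = 19; θ*₍19₎ = 1.9921.
Upper: z₀ + z₂ = 1.451; 1 − a(z₀+z₂) = 1.0189; argument = 1.2301 → 1.23; α₂ = 0.8907; rank = 891; θ*₍891₎ = 2.6628.

(1.9921, 2.6628)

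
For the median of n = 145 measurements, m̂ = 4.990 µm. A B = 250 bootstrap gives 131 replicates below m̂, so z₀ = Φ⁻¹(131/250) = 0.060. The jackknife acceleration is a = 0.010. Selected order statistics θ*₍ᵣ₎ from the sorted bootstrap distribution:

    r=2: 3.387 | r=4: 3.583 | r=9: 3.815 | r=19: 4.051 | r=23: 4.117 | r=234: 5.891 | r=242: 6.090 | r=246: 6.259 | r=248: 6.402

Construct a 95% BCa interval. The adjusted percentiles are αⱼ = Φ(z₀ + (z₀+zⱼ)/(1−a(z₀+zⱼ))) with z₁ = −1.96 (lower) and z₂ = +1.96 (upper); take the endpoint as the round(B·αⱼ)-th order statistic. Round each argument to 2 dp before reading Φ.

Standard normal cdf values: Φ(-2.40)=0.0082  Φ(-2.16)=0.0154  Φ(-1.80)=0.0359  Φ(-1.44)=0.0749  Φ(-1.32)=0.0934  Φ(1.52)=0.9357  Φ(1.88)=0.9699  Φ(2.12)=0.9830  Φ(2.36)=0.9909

Lower: z₀ + z₁ = 0.060 + (-1.960) = -1.900; 1 − a(z₀+z₁) = 1 − (0.010)(-1.900) = 1.0190; argument = 0.060 + (-1.900)/1.0190 = -1.8046 → -1.80.
α₁ = Φ(-1.80) = 0.0359; rank = round(250 × 0.0359) = 9; θ*₍9₎ = 3.815.
Upper: z₀ + z₂ = 2.020; 1 − a(z₀+z₂) = 0.9798; argument = 2.1216 → 2.12; α₂ = 0.9830; rank = 246; θ*₍246₎ = 6.259.

(3.815, 6.259)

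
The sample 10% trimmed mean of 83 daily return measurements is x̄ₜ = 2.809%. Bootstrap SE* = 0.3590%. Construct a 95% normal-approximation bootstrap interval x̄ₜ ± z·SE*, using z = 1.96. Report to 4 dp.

Margin = 1.96 × 0.3590 = 0.70364
Interval: 2.809 ± 0.70364

(2.1054, 3.5126)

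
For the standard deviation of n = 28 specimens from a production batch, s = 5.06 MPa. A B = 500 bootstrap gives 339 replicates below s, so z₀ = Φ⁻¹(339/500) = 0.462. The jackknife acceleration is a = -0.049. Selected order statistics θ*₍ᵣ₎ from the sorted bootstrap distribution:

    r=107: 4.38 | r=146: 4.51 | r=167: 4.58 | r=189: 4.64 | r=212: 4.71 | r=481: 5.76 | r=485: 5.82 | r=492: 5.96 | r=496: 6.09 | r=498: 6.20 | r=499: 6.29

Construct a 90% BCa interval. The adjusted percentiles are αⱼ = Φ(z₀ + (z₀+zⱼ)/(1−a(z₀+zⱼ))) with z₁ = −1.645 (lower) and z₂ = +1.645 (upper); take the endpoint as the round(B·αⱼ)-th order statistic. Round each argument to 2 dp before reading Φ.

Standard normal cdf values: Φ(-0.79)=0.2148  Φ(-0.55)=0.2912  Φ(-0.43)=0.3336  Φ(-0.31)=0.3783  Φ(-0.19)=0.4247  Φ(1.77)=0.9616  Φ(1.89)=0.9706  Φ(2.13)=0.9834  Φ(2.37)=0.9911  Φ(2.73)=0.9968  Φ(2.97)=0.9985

(4.38, 6.09)

Lower: z₀ + z₁ = 0.462 + (-1.645) = -1.183; 1 − a(z₀+z₁) = 1 − (-0.049)(-1.183) = 0.9420; argument = 0.462 + (-1.183)/0.9420 = -0.7938 → -0.79.
α₁ = Φ(-0.79) = 0.2148; rank = round(500 × 0.2148) = 107; θ*₍107₎ = 4.38.
Upper: z₀ + z₂ = 2.107; 1 − a(z₀+z₂) = 1.1032; argument = 2.3718 → 2.37; α₂ = 0.9911; rank = 496; θ*₍496₎ = 6.09.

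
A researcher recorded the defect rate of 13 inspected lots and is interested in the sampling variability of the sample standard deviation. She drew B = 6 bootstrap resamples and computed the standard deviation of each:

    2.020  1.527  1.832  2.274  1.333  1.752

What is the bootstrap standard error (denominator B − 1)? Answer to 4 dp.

Bootstrap SE is the standard deviation of the 6 replicate standard deviations.
Mean of replicates: (2.020 + 1.527 + 1.832 + 2.274 + 1.333 + 1.752) / 6 = 10.73800 / 6 = 1.78967
Sum of squared deviations: (+0.23033)² + (−0.26267)² + (+0.04233)² + (+0.48433)² + (−0.45667)² + (−0.03767)² = 0.56838
Variance = 0.56838 / 5 = 0.11368
SE* = √0.11368

SE* = 0.3372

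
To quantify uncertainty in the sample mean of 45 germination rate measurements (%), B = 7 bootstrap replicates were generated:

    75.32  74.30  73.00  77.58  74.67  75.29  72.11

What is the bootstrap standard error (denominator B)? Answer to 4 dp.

Bootstrap SE is the standard deviation of the 7 replicate means.
Mean of replicates: (75.32 + 74.30 + 73.00 + 77.58 + 74.67 + 75.29 + 72.11) / 7 = 522.27000 / 7 = 74.61000
Sum of squared deviations: (+0.71000)² + (−0.31000)² + (−1.61000)² + (+2.97000)² + (+0.06000)² + (+0.68000)² + (−2.50000)² = 18.72920
Variance = 18.72920 / 7 = 2.67560
SE* = √2.67560

SE* = 1.6357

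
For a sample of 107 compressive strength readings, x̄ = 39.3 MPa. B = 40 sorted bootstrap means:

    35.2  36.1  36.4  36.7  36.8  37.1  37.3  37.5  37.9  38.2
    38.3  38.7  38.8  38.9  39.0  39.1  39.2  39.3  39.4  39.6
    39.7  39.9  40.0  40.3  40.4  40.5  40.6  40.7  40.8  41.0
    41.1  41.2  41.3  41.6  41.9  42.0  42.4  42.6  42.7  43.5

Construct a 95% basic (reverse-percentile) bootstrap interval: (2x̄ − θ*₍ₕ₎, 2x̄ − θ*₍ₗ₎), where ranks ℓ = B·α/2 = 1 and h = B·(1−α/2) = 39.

(35.9, 43.4)

Percentile endpoints at ranks 1 and 39: θ*₍1₎ = 35.2, θ*₍39₎ = 42.7.
Basic interval reflects these around x̄:
  lower = 2 × 39.3 − 42.7 = 35.9
  upper = 2 × 39.3 − 35.2 = 43.4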